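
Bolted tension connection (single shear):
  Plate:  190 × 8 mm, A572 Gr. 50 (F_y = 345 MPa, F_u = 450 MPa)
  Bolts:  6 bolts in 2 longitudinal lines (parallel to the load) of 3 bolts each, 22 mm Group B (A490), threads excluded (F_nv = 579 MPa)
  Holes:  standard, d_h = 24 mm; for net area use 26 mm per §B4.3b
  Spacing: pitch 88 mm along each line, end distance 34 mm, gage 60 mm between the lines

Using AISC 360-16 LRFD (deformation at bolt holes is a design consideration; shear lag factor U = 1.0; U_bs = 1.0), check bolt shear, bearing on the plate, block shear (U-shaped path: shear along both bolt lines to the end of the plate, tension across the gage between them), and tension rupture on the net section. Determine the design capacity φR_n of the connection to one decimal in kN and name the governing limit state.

372.6 kN (net-section rupture governs)

Bolt shear: A_b = π(22)²/4 = 380.13 mm². φR_n = 0.75 × 579 × 380.13 × 6 × 1 = 990.4 kN.
Bearing (8 mm plate, F_u = 450 MPa): end bolts L_c = 34 − 24/2 = 22, R_n = min(1.2×22×8×450, 2.4×22×8×450) = 95.04 kN/bolt; interior L_c = 88 − 24 = 64, R_n = 190.08 kN/bolt. φR_n = 0.75 × (2×95.04 + 4×190.08) = 712.8 kN.
Block shear: shear path 2×[34+2×88] = 2×210 mm, A_gv = 3360, A_nv = 2×(210 − 2.5×26)×8 = 2320 mm²; tension across gage: (60 − 1×26)×8 = 272 mm². R_n = min(0.6×450×2320, 0.6×345×3360) + 1.0×450×272 = min(626.4, 695.52) + 122.4 = 748.8 kN. φR_n = 0.75 × 748.8 = 561.6 kN.
Tension rupture (net): A_n = (190 − 2×26)×8 = 1104 mm² (U = 1.0, A_e = A_n). φR_n = 0.75 × 450 × 1104 = 372.6 kN.
Governing: min(990.4, 712.8, 561.6, 372.6) = 372.6 kN → net-section rupture.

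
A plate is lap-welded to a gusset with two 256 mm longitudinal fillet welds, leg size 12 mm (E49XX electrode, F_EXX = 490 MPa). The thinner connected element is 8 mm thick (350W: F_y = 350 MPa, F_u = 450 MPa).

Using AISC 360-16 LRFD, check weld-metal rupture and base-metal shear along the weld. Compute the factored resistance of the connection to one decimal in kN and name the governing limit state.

Weld metal: throat = 0.707×12 = 8.484 mm, L = 2×256 = 512 mm. φR_n = 0.75 × 0.6 × 490 × 8.484 × 512 = 957.8 kN.
Base metal shear (8 mm plate): yield φR_n = 1.0×0.6×350×8×512 = 860.2 kN; rupture φR_n = 0.75×0.6×450×8×512 = 829.4 kN; take 829.4 kN (rupture).
Governing: min(957.8, 829.4) = 829.4 kN → base-metal shear.

829.4 kN (base-metal shear governs)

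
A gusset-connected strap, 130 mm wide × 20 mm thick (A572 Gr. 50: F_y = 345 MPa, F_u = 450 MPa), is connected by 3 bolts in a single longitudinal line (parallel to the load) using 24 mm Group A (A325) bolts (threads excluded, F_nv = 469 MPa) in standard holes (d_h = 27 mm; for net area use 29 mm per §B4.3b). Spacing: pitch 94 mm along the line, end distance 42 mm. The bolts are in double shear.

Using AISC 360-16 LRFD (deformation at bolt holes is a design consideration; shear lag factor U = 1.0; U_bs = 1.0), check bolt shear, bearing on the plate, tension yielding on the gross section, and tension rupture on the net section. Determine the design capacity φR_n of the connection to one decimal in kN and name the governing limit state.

681.8 kN (net-section rupture governs)

Bolt shear: A_b = π(24)²/4 = 452.39 mm². φR_n = 0.75 × 469 × 452.39 × 3 × 2 = 954.8 kN.
Bearing (20 mm plate, F_u = 450 MPa): end bolts L_c = 42 − 27/2 = 28.5, R_n = min(1.2×28.5×20×450, 2.4×24×20×450) = 307.8 kN/bolt; interior L_c = 94 − 27 = 67, R_n = 518.4 kN/bolt. φR_n = 0.75 × (1×307.8 + 2×518.4) = 1008.5 kN.
Tension yield (gross): A_g = 130×20 = 2600 mm². φR_n = 0.90 × 345 × 2600 = 807.3 kN.
Tension rupture (net): A_n = (130 − 1×29)×20 = 2020 mm² (U = 1.0, A_e = A_n). φR_n = 0.75 × 450 × 2020 = 681.8 kN.
Governing: min(954.8, 1008.5, 807.3, 681.8) = 681.8 kN → net-section rupture.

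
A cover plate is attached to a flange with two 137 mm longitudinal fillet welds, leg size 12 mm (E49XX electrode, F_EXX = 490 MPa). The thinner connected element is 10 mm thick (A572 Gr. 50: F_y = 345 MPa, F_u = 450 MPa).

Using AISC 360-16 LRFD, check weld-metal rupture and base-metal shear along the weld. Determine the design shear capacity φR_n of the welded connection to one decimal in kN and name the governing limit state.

Weld metal: throat = 0.707×12 = 8.484 mm, L = 2×137 = 274 mm. φR_n = 0.75 × 0.6 × 490 × 8.484 × 274 = 512.6 kN.
Base metal shear (10 mm plate): yield φR_n = 1.0×0.6×345×10×274 = 567.2 kN; rupture φR_n = 0.75×0.6×450×10×274 = 554.9 kN; take 554.9 kN (rupture).
Governing: min(512.6, 554.9) = 512.6 kN → weld metal.

512.6 kN (weld metal governs)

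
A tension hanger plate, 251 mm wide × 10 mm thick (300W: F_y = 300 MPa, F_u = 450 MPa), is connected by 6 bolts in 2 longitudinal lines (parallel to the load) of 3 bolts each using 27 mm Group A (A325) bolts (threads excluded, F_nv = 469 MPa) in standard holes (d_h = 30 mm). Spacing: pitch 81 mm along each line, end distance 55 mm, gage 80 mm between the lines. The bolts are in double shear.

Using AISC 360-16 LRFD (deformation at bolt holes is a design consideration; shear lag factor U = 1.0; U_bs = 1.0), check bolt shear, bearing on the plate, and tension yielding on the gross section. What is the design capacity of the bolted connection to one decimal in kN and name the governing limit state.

677.7 kN (gross-section yield governs)

Bolt shear: A_b = π(27)²/4 = 572.56 mm². φR_n = 0.75 × 469 × 572.56 × 6 × 2 = 2416.8 kN.
Bearing (10 mm plate, F_u = 450 MPa): end bolts L_c = 55 − 30/2 = 40, R_n = min(1.2×40×10×450, 2.4×27×10×450) = 216 kN/bolt; interior L_c = 81 − 30 = 51, R_n = 275.4 kN/bolt. φR_n = 0.75 × (2×216 + 4×275.4) = 1150.2 kN.
Tension yield (gross): A_g = 251×10 = 2510 mm². φR_n = 0.90 × 300 × 2510 = 677.7 kN.
Governing: min(2416.8, 1150.2, 677.7) = 677.7 kN → gross-section yield.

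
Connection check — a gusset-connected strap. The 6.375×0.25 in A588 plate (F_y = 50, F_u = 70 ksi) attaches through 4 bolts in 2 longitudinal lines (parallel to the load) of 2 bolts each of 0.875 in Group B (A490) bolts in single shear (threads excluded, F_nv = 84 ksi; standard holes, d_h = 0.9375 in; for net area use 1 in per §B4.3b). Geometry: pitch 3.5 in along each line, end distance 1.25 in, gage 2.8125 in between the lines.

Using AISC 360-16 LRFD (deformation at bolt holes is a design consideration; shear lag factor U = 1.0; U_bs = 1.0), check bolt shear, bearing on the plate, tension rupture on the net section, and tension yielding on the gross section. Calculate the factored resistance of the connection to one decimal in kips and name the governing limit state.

57.4 kips (net-section rupture governs)

Bolt shear: A_b = π(0.875)²/4 = 0.60132 in². φR_n = 0.75 × 84 × 0.60132 × 4 × 1 = 151.5 kips.
Bearing (0.25 in plate, F_u = 70 ksi): end bolts L_c = 1.25 − 0.9375/2 = 0.78125, R_n = min(1.2×0.78125×0.25×70, 2.4×0.875×0.25×70) = 16.406 kips/bolt; interior L_c = 3.5 − 0.9375 = 2.5625, R_n = 36.75 kips/bolt. φR_n = 0.75 × (2×16.406 + 2×36.75) = 79.7 kips.
Tension rupture (net): A_n = (6.375 − 2×1)×0.25 = 1.0938 in² (U = 1.0, A_e = A_n). φR_n = 0.75 × 70 × 1.0938 = 57.4 kips.
Tension yield (gross): A_g = 6.375×0.25 = 1.5938 in². φR_n = 0.90 × 50 × 1.5938 = 71.7 kips.
Governing: min(151.5, 79.7, 57.4, 71.7) = 57.4 kips → net-section rupture.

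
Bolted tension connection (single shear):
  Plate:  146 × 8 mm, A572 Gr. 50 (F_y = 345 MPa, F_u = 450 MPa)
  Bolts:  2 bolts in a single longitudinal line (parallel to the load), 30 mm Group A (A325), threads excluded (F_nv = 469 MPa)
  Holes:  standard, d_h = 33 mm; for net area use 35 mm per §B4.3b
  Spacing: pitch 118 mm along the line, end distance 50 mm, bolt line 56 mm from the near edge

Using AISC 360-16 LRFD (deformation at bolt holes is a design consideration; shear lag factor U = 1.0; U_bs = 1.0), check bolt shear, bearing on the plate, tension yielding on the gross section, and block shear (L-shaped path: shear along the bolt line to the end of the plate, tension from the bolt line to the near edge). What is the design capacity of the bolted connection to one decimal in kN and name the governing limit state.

Bolt shear: A_b = π(30)²/4 = 706.86 mm². φR_n = 0.75 × 469 × 706.86 × 2 × 1 = 497.3 kN.
Bearing (8 mm plate, F_u = 450 MPa): end bolts L_c = 50 − 33/2 = 33.5, R_n = min(1.2×33.5×8×450, 2.4×30×8×450) = 144.72 kN/bolt; interior L_c = 118 − 33 = 85, R_n = 259.2 kN/bolt. φR_n = 0.75 × (1×144.72 + 1×259.2) = 302.9 kN.
Tension yield (gross): A_g = 146×8 = 1168 mm². φR_n = 0.90 × 345 × 1168 = 362.7 kN.
Block shear: shear path 1×[50+1×118] = 1×168 mm, A_gv = 1344, A_nv = 1×(168 − 1.5×35)×8 = 924 mm²; tension to near edge: (56 − 0.5×35)×8 = 308 mm². R_n = min(0.6×450×924, 0.6×345×1344) + 1.0×450×308 = min(249.48, 278.21) + 138.6 = 388.08 kN. φR_n = 0.75 × 388.08 = 291.1 kN.
Governing: min(497.3, 302.9, 362.7, 291.1) = 291.1 kN → block shear.

291.1 kN (block shear governs)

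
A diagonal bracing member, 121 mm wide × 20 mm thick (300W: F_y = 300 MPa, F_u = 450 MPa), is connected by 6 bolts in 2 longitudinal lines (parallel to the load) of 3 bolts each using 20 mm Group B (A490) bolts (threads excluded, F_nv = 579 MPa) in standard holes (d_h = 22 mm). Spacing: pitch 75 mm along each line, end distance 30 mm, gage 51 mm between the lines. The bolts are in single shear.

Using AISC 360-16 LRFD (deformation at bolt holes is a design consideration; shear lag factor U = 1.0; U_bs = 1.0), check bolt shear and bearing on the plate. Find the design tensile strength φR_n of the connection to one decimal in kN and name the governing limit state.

Bolt shear: A_b = π(20)²/4 = 314.16 mm². φR_n = 0.75 × 579 × 314.16 × 6 × 1 = 818.5 kN.
Bearing (20 mm plate, F_u = 450 MPa): end bolts L_c = 30 − 22/2 = 19, R_n = min(1.2×19×20×450, 2.4×20×20×450) = 205.2 kN/bolt; interior L_c = 75 − 22 = 53, R_n = 432 kN/bolt. φR_n = 0.75 × (2×205.2 + 4×432) = 1603.8 kN.
Governing: min(818.5, 1603.8) = 818.5 kN → bolt shear.

818.5 kN (bolt shear governs)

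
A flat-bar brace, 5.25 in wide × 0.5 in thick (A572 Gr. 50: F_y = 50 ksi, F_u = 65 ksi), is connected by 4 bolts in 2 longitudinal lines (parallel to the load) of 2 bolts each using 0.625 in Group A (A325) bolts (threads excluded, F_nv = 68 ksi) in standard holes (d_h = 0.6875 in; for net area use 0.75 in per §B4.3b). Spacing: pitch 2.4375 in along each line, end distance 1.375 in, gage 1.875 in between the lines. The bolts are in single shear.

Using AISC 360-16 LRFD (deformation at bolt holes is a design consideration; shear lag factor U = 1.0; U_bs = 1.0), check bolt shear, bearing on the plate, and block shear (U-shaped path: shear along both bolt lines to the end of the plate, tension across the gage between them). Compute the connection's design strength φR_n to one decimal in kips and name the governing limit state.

62.6 kips (bolt shear governs)

Bolt shear: A_b = π(0.625)²/4 = 0.3068 in². φR_n = 0.75 × 68 × 0.3068 × 4 × 1 = 62.6 kips.
Bearing (0.5 in plate, F_u = 65 ksi): end bolts L_c = 1.375 − 0.6875/2 = 1.03125, R_n = min(1.2×1.03125×0.5×65, 2.4×0.625×0.5×65) = 40.219 kips/bolt; interior L_c = 2.4375 − 0.6875 = 1.75, R_n = 48.75 kips/bolt. φR_n = 0.75 × (2×40.219 + 2×48.75) = 133.5 kips.
Block shear: shear path 2×[1.375+1×2.4375] = 2×3.8125 in, A_gv = 3.8125, A_nv = 2×(3.8125 − 1.5×0.75)×0.5 = 2.6875 in²; tension across gage: (1.875 − 1×0.75)×0.5 = 0.5625 in². R_n = min(0.6×65×2.6875, 0.6×50×3.8125) + 1.0×65×0.5625 = min(104.81, 114.38) + 36.563 = 141.37 kips. φR_n = 0.75 × 141.37 = 106.0 kips.
Governing: min(62.6, 133.5, 106.0) = 62.6 kips → bolt shear.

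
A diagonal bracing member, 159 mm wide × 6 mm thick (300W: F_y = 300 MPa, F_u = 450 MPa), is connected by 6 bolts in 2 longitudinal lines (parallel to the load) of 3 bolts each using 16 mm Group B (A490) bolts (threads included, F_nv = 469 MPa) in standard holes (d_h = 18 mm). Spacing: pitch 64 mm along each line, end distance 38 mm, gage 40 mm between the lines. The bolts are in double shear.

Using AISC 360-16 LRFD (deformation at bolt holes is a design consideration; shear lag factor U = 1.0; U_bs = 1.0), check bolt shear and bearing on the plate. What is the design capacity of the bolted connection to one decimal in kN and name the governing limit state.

452.0 kN (bearing governs)

Bolt shear: A_b = π(16)²/4 = 201.06 mm². φR_n = 0.75 × 469 × 201.06 × 6 × 2 = 848.7 kN.
Bearing (6 mm plate, F_u = 450 MPa): end bolts L_c = 38 − 18/2 = 29, R_n = min(1.2×29×6×450, 2.4×16×6×450) = 93.96 kN/bolt; interior L_c = 64 − 18 = 46, R_n = 103.68 kN/bolt. φR_n = 0.75 × (2×93.96 + 4×103.68) = 452.0 kN.
Governing: min(848.7, 452.0) = 452.0 kN → bearing.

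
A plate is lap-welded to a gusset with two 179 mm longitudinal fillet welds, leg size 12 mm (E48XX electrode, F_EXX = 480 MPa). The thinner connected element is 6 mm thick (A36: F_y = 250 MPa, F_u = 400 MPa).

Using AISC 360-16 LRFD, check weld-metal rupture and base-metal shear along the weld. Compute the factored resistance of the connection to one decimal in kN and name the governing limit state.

Weld metal: throat = 0.707×12 = 8.484 mm, L = 2×179 = 358 mm. φR_n = 0.75 × 0.6 × 480 × 8.484 × 358 = 656.1 kN.
Base metal shear (6 mm plate): yield φR_n = 1.0×0.6×250×6×358 = 322.2 kN; rupture φR_n = 0.75×0.6×400×6×358 = 386.6 kN; take 322.2 kN (yield).
Governing: min(656.1, 322.2) = 322.2 kN → base-metal shear.

322.2 kN (base-metal shear governs)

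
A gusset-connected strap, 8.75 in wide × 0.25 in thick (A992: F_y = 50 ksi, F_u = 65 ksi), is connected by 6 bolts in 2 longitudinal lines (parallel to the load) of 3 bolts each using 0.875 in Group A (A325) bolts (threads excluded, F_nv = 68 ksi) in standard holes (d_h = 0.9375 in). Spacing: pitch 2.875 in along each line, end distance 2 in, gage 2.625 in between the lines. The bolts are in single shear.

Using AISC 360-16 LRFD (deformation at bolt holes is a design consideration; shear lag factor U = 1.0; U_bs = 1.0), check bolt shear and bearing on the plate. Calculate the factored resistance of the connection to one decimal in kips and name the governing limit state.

147.2 kips (bearing governs)

Bolt shear: A_b = π(0.875)²/4 = 0.60132 in². φR_n = 0.75 × 68 × 0.60132 × 6 × 1 = 184.0 kips.
Bearing (0.25 in plate, F_u = 65 ksi): end bolts L_c = 2 − 0.9375/2 = 1.53125, R_n = min(1.2×1.53125×0.25×65, 2.4×0.875×0.25×65) = 29.859 kips/bolt; interior L_c = 2.875 − 0.9375 = 1.9375, R_n = 34.125 kips/bolt. φR_n = 0.75 × (2×29.859 + 4×34.125) = 147.2 kips.
Governing: min(184.0, 147.2) = 147.2 kips → bearing.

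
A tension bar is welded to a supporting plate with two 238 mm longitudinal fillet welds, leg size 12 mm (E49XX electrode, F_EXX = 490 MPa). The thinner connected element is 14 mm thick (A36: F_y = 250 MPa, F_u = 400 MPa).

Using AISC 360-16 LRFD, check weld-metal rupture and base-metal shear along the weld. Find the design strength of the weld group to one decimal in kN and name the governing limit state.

890.5 kN (weld metal governs)

Weld metal: throat = 0.707×12 = 8.484 mm, L = 2×238 = 476 mm. φR_n = 0.75 × 0.6 × 490 × 8.484 × 476 = 890.5 kN.
Base metal shear (14 mm plate): yield φR_n = 1.0×0.6×250×14×476 = 999.6 kN; rupture φR_n = 0.75×0.6×400×14×476 = 1199.5 kN; take 999.6 kN (yield).
Governing: min(890.5, 999.6) = 890.5 kN → weld metal.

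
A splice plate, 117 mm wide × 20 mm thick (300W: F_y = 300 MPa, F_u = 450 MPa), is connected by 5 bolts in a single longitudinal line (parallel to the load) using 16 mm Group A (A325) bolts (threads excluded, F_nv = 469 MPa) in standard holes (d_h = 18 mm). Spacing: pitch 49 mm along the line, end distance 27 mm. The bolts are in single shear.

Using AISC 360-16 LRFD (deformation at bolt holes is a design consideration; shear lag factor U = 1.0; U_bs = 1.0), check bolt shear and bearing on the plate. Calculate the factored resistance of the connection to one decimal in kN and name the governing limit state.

Bolt shear: A_b = π(16)²/4 = 201.06 mm². φR_n = 0.75 × 469 × 201.06 × 5 × 1 = 353.6 kN.
Bearing (20 mm plate, F_u = 450 MPa): end bolts L_c = 27 − 18/2 = 18, R_n = min(1.2×18×20×450, 2.4×16×20×450) = 194.4 kN/bolt; interior L_c = 49 − 18 = 31, R_n = 334.8 kN/bolt. φR_n = 0.75 × (1×194.4 + 4×334.8) = 1150.2 kN.
Governing: min(353.6, 1150.2) = 353.6 kN → bolt shear.

353.6 kN (bolt shear governs)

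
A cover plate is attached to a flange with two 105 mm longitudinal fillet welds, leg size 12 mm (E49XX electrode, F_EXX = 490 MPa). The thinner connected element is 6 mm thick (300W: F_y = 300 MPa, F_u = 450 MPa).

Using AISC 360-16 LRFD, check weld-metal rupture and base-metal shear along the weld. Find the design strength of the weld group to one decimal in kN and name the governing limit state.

Weld metal: throat = 0.707×12 = 8.484 mm, L = 2×105 = 210 mm. φR_n = 0.75 × 0.6 × 490 × 8.484 × 210 = 392.9 kN.
Base metal shear (6 mm plate): yield φR_n = 1.0×0.6×300×6×210 = 226.8 kN; rupture φR_n = 0.75×0.6×450×6×210 = 255.2 kN; take 226.8 kN (yield).
Governing: min(392.9, 226.8) = 226.8 kN → base-metal shear.

226.8 kN (base-metal shear governs)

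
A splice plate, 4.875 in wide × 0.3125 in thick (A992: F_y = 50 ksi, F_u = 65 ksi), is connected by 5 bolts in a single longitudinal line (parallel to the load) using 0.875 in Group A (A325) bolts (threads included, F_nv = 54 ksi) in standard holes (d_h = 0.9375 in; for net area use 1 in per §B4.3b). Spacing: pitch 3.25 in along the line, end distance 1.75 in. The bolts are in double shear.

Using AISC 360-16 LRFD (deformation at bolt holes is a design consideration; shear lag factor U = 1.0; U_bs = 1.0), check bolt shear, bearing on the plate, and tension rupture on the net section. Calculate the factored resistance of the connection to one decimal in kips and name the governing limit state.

59.0 kips (net-section rupture governs)

Bolt shear: A_b = π(0.875)²/4 = 0.60132 in². φR_n = 0.75 × 54 × 0.60132 × 5 × 2 = 243.5 kips.
Bearing (0.3125 in plate, F_u = 65 ksi): end bolts L_c = 1.75 − 0.9375/2 = 1.28125, R_n = min(1.2×1.28125×0.3125×65, 2.4×0.875×0.3125×65) = 31.23 kips/bolt; interior L_c = 3.25 − 0.9375 = 2.3125, R_n = 42.656 kips/bolt. φR_n = 0.75 × (1×31.23 + 4×42.656) = 151.4 kips.
Tension rupture (net): A_n = (4.875 − 1×1)×0.3125 = 1.2109 in² (U = 1.0, A_e = A_n). φR_n = 0.75 × 65 × 1.2109 = 59.0 kips.
Governing: min(243.5, 151.4, 59.0) = 59.0 kips → net-section rupture.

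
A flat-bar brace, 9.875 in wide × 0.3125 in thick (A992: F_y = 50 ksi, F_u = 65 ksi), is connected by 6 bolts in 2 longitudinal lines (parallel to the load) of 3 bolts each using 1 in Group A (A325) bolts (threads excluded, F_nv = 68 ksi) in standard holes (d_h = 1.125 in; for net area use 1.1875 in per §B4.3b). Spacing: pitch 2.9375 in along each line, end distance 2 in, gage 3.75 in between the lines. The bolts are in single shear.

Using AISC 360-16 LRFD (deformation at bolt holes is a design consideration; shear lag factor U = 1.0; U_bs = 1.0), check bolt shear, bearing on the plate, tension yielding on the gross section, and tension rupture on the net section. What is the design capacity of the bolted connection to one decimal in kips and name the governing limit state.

Bolt shear: A_b = π(1)²/4 = 0.7854 in². φR_n = 0.75 × 68 × 0.7854 × 6 × 1 = 240.3 kips.
Bearing (0.3125 in plate, F_u = 65 ksi): end bolts L_c = 2 − 1.125/2 = 1.4375, R_n = min(1.2×1.4375×0.3125×65, 2.4×1×0.3125×65) = 35.039 kips/bolt; interior L_c = 2.9375 − 1.125 = 1.8125, R_n = 44.18 kips/bolt. φR_n = 0.75 × (2×35.039 + 4×44.18) = 185.1 kips.
Tension yield (gross): A_g = 9.875×0.3125 = 3.0859 in². φR_n = 0.90 × 50 × 3.0859 = 138.9 kips.
Tension rupture (net): A_n = (9.875 − 2×1.1875)×0.3125 = 2.3438 in² (U = 1.0, A_e = A_n). φR_n = 0.75 × 65 × 2.3438 = 114.3 kips.
Governing: min(240.3, 185.1, 138.9, 114.3) = 114.3 kips → net-section rupture.

114.3 kips (net-section rupture governs)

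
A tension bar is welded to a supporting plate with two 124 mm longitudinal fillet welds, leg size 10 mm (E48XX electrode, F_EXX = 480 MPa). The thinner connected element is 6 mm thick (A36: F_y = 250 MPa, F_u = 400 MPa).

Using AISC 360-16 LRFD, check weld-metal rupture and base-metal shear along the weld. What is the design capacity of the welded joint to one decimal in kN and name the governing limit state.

Weld metal: throat = 0.707×10 = 7.07 mm, L = 2×124 = 248 mm. φR_n = 0.75 × 0.6 × 480 × 7.07 × 248 = 378.7 kN.
Base metal shear (6 mm plate): yield φR_n = 1.0×0.6×250×6×248 = 223.2 kN; rupture φR_n = 0.75×0.6×400×6×248 = 267.8 kN; take 223.2 kN (yield).
Governing: min(378.7, 223.2) = 223.2 kN → base-metal shear.

223.2 kN (base-metal shear governs)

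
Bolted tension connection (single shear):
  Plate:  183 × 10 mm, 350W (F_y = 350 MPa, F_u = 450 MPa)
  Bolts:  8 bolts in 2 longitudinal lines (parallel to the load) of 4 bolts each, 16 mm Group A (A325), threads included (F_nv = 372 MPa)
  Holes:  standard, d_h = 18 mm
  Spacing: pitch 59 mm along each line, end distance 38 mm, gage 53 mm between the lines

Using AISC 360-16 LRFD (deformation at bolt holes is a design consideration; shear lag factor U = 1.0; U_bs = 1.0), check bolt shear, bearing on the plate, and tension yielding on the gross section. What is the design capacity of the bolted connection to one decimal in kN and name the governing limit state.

448.8 kN (bolt shear governs)

Bolt shear: A_b = π(16)²/4 = 201.06 mm². φR_n = 0.75 × 372 × 201.06 × 8 × 1 = 448.8 kN.
Bearing (10 mm plate, F_u = 450 MPa): end bolts L_c = 38 − 18/2 = 29, R_n = min(1.2×29×10×450, 2.4×16×10×450) = 156.6 kN/bolt; interior L_c = 59 − 18 = 41, R_n = 172.8 kN/bolt. φR_n = 0.75 × (2×156.6 + 6×172.8) = 1012.5 kN.
Tension yield (gross): A_g = 183×10 = 1830 mm². φR_n = 0.90 × 350 × 1830 = 576.5 kN.
Governing: min(448.8, 1012.5, 576.5) = 448.8 kN → bolt shear.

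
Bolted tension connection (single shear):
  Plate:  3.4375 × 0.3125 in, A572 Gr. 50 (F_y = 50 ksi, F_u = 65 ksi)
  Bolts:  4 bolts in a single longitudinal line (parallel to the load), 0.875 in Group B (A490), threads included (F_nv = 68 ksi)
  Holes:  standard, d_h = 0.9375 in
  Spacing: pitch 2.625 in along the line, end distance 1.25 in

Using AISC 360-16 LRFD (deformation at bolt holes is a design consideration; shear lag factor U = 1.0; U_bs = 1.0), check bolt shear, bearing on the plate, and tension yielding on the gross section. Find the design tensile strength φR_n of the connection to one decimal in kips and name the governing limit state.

48.3 kips (gross-section yield governs)

Bolt shear: A_b = π(0.875)²/4 = 0.60132 in². φR_n = 0.75 × 68 × 0.60132 × 4 × 1 = 122.7 kips.
Bearing (0.3125 in plate, F_u = 65 ksi): end bolts L_c = 1.25 − 0.9375/2 = 0.78125, R_n = min(1.2×0.78125×0.3125×65, 2.4×0.875×0.3125×65) = 19.043 kips/bolt; interior L_c = 2.625 − 0.9375 = 1.6875, R_n = 41.133 kips/bolt. φR_n = 0.75 × (1×19.043 + 3×41.133) = 106.8 kips.
Tension yield (gross): A_g = 3.4375×0.3125 = 1.0742 in². φR_n = 0.90 × 50 × 1.0742 = 48.3 kips.
Governing: min(122.7, 106.8, 48.3) = 48.3 kips → gross-section yield.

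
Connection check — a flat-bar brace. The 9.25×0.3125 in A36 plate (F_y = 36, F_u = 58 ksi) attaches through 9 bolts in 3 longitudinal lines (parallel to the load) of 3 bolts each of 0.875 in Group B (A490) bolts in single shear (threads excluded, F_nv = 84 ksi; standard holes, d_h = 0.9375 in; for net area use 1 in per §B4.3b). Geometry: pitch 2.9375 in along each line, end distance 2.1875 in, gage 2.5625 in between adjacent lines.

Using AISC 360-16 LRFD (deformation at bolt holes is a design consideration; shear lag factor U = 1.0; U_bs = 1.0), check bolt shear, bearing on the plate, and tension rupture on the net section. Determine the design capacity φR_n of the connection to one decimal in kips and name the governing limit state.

85.0 kips (net-section rupture governs)

Bolt shear: A_b = π(0.875)²/4 = 0.60132 in². φR_n = 0.75 × 84 × 0.60132 × 9 × 1 = 340.9 kips.
Bearing (0.3125 in plate, F_u = 58 ksi): end bolts L_c = 2.1875 − 0.9375/2 = 1.71875, R_n = min(1.2×1.71875×0.3125×58, 2.4×0.875×0.3125×58) = 37.383 kips/bolt; interior L_c = 2.9375 − 0.9375 = 2, R_n = 38.063 kips/bolt. φR_n = 0.75 × (3×37.383 + 6×38.063) = 255.4 kips.
Tension rupture (net): A_n = (9.25 − 3×1)×0.3125 = 1.9531 in² (U = 1.0, A_e = A_n). φR_n = 0.75 × 58 × 1.9531 = 85.0 kips.
Governing: min(340.9, 255.4, 85.0) = 85.0 kips → net-section rupture.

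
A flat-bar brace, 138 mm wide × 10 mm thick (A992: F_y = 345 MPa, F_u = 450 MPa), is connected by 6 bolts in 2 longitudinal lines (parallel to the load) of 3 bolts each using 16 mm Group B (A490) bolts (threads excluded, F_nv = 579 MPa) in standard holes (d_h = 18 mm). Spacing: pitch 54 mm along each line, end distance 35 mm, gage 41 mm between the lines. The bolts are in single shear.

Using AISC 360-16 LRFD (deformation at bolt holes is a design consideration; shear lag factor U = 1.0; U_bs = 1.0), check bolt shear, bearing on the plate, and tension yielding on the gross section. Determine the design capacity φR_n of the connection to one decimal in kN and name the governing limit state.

Bolt shear: A_b = π(16)²/4 = 201.06 mm². φR_n = 0.75 × 579 × 201.06 × 6 × 1 = 523.9 kN.
Bearing (10 mm plate, F_u = 450 MPa): end bolts L_c = 35 − 18/2 = 26, R_n = min(1.2×26×10×450, 2.4×16×10×450) = 140.4 kN/bolt; interior L_c = 54 − 18 = 36, R_n = 172.8 kN/bolt. φR_n = 0.75 × (2×140.4 + 4×172.8) = 729.0 kN.
Tension yield (gross): A_g = 138×10 = 1380 mm². φR_n = 0.90 × 345 × 1380 = 428.5 kN.
Governing: min(523.9, 729.0, 428.5) = 428.5 kN → gross-section yield.

428.5 kN (gross-section yield governs)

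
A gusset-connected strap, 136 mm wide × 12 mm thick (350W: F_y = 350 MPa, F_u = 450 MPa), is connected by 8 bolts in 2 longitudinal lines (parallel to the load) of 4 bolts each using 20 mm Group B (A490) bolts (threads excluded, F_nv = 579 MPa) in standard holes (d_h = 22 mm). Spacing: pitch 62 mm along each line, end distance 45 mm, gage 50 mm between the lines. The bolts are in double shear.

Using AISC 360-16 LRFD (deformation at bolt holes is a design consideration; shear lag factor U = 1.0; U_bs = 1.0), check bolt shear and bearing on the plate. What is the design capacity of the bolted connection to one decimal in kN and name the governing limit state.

Bolt shear: A_b = π(20)²/4 = 314.16 mm². φR_n = 0.75 × 579 × 314.16 × 8 × 2 = 2182.8 kN.
Bearing (12 mm plate, F_u = 450 MPa): end bolts L_c = 45 − 22/2 = 34, R_n = min(1.2×34×12×450, 2.4×20×12×450) = 220.32 kN/bolt; interior L_c = 62 − 22 = 40, R_n = 259.2 kN/bolt. φR_n = 0.75 × (2×220.32 + 6×259.2) = 1496.9 kN.
Governing: min(2182.8, 1496.9) = 1496.9 kN → bearing.

1496.9 kN (bearing governs)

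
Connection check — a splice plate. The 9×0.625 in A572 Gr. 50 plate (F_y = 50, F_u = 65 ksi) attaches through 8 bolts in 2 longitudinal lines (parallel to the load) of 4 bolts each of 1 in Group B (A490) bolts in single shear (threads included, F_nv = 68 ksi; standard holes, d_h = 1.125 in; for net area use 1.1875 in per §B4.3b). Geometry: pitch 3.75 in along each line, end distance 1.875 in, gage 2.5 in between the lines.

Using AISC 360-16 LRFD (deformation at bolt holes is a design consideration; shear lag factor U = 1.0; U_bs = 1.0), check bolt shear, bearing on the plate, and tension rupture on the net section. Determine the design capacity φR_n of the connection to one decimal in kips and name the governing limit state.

201.9 kips (net-section rupture governs)

Bolt shear: A_b = π(1)²/4 = 0.7854 in². φR_n = 0.75 × 68 × 0.7854 × 8 × 1 = 320.4 kips.
Bearing (0.625 in plate, F_u = 65 ksi): end bolts L_c = 1.875 − 1.125/2 = 1.3125, R_n = min(1.2×1.3125×0.625×65, 2.4×1×0.625×65) = 63.984 kips/bolt; interior L_c = 3.75 − 1.125 = 2.625, R_n = 97.5 kips/bolt. φR_n = 0.75 × (2×63.984 + 6×97.5) = 534.7 kips.
Tension rupture (net): A_n = (9 − 2×1.1875)×0.625 = 4.1406 in² (U = 1.0, A_e = A_n). φR_n = 0.75 × 65 × 4.1406 = 201.9 kips.
Governing: min(320.4, 534.7, 201.9) = 201.9 kips → net-section rupture.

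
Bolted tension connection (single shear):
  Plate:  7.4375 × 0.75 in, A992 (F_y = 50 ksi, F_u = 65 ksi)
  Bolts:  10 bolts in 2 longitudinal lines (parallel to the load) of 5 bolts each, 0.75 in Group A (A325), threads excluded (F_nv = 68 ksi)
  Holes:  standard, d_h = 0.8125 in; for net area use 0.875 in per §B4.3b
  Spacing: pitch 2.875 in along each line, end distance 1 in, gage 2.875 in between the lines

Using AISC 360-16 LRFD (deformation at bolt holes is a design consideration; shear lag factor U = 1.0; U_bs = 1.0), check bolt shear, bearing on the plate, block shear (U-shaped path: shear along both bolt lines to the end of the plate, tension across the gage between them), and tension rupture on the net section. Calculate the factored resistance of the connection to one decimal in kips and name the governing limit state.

Bolt shear: A_b = π(0.75)²/4 = 0.44179 in². φR_n = 0.75 × 68 × 0.44179 × 10 × 1 = 225.3 kips.
Bearing (0.75 in plate, F_u = 65 ksi): end bolts L_c = 1 − 0.8125/2 = 0.59375, R_n = min(1.2×0.59375×0.75×65, 2.4×0.75×0.75×65) = 34.734 kips/bolt; interior L_c = 2.875 − 0.8125 = 2.0625, R_n = 87.75 kips/bolt. φR_n = 0.75 × (2×34.734 + 8×87.75) = 578.6 kips.
Block shear: shear path 2×[1+4×2.875] = 2×12.5 in, A_gv = 18.75, A_nv = 2×(12.5 − 4.5×0.875)×0.75 = 12.844 in²; tension across gage: (2.875 − 1×0.875)×0.75 = 1.5 in². R_n = min(0.6×65×12.844, 0.6×50×18.75) + 1.0×65×1.5 = min(500.92, 562.5) + 97.5 = 598.42 kips. φR_n = 0.75 × 598.42 = 448.8 kips.
Tension rupture (net): A_n = (7.4375 − 2×0.875)×0.75 = 4.2656 in² (U = 1.0, A_e = A_n). φR_n = 0.75 × 65 × 4.2656 = 207.9 kips.
Governing: min(225.3, 578.6, 448.8, 207.9) = 207.9 kips → net-section rupture.

207.9 kips (net-section rupture governs)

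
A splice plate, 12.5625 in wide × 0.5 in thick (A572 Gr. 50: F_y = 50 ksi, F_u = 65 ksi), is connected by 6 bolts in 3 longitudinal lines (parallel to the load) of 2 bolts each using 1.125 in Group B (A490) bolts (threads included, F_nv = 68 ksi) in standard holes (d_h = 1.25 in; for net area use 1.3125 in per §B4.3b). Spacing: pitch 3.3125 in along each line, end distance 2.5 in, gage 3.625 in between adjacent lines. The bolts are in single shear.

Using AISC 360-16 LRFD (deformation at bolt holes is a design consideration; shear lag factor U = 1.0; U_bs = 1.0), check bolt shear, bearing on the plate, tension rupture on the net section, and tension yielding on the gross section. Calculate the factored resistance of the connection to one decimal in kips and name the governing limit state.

210.2 kips (net-section rupture governs)

Bolt shear: A_b = π(1.125)²/4 = 0.99402 in². φR_n = 0.75 × 68 × 0.99402 × 6 × 1 = 304.2 kips.
Bearing (0.5 in plate, F_u = 65 ksi): end bolts L_c = 2.5 − 1.25/2 = 1.875, R_n = min(1.2×1.875×0.5×65, 2.4×1.125×0.5×65) = 73.125 kips/bolt; interior L_c = 3.3125 − 1.25 = 2.0625, R_n = 80.438 kips/bolt. φR_n = 0.75 × (3×73.125 + 3×80.438) = 345.5 kips.
Tension rupture (net): A_n = (12.5625 − 3×1.3125)×0.5 = 4.3125 in² (U = 1.0, A_e = A_n). φR_n = 0.75 × 65 × 4.3125 = 210.2 kips.
Tension yield (gross): A_g = 12.5625×0.5 = 6.2813 in². φR_n = 0.90 × 50 × 6.2813 = 282.7 kips.
Governing: min(304.2, 345.5, 210.2, 282.7) = 210.2 kips → net-section rupture.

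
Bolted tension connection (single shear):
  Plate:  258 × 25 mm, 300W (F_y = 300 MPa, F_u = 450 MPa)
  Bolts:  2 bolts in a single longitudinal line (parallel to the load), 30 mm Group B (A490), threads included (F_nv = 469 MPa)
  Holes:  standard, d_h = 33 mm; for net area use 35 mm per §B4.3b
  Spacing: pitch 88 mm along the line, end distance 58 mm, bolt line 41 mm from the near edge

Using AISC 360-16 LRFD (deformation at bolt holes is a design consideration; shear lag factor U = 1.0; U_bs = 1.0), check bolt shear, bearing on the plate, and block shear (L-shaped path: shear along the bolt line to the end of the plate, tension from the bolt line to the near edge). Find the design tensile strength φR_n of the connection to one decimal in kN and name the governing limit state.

Bolt shear: A_b = π(30)²/4 = 706.86 mm². φR_n = 0.75 × 469 × 706.86 × 2 × 1 = 497.3 kN.
Bearing (25 mm plate, F_u = 450 MPa): end bolts L_c = 58 − 33/2 = 41.5, R_n = min(1.2×41.5×25×450, 2.4×30×25×450) = 560.25 kN/bolt; interior L_c = 88 − 33 = 55, R_n = 742.5 kN/bolt. φR_n = 0.75 × (1×560.25 + 1×742.5) = 977.1 kN.
Block shear: shear path 1×[58+1×88] = 1×146 mm, A_gv = 3650, A_nv = 1×(146 − 1.5×35)×25 = 2337.5 mm²; tension to near edge: (41 − 0.5×35)×25 = 587.5 mm². R_n = min(0.6×450×2337.5, 0.6×300×3650) + 1.0×450×587.5 = min(631.13, 657) + 264.38 = 895.51 kN. φR_n = 0.75 × 895.51 = 671.6 kN.
Governing: min(497.3, 977.1, 671.6) = 497.3 kN → bolt shear.

497.3 kN (bolt shear governs)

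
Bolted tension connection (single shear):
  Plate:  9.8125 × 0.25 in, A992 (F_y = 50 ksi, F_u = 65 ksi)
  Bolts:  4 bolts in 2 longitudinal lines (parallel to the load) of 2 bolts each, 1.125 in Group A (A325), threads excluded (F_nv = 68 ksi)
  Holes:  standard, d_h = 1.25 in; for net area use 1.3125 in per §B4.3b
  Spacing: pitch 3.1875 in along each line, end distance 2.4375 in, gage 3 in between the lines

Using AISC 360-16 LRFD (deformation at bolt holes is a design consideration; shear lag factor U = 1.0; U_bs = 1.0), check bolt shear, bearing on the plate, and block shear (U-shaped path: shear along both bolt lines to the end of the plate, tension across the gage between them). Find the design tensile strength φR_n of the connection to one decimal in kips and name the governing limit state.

Bolt shear: A_b = π(1.125)²/4 = 0.99402 in². φR_n = 0.75 × 68 × 0.99402 × 4 × 1 = 202.8 kips.
Bearing (0.25 in plate, F_u = 65 ksi): end bolts L_c = 2.4375 − 1.25/2 = 1.8125, R_n = min(1.2×1.8125×0.25×65, 2.4×1.125×0.25×65) = 35.344 kips/bolt; interior L_c = 3.1875 − 1.25 = 1.9375, R_n = 37.781 kips/bolt. φR_n = 0.75 × (2×35.344 + 2×37.781) = 109.7 kips.
Block shear: shear path 2×[2.4375+1×3.1875] = 2×5.625 in, A_gv = 2.8125, A_nv = 2×(5.625 − 1.5×1.3125)×0.25 = 1.8281 in²; tension across gage: (3 − 1×1.3125)×0.25 = 0.42188 in². R_n = min(0.6×65×1.8281, 0.6×50×2.8125) + 1.0×65×0.42188 = min(71.296, 84.375) + 27.422 = 98.718 kips. φR_n = 0.75 × 98.718 = 74.0 kips.
Governing: min(202.8, 109.7, 74.0) = 74.0 kips → block shear.

74.0 kips (block shear governs)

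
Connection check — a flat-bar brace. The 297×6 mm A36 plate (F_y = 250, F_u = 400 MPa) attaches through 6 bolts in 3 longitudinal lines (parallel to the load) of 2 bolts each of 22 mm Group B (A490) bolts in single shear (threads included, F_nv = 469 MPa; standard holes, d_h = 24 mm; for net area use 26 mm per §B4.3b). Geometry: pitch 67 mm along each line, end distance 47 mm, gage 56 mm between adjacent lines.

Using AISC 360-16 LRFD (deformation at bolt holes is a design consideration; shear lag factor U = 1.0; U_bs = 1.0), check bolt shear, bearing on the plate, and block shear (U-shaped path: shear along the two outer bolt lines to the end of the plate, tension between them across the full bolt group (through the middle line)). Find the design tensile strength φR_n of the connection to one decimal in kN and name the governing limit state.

Bolt shear: A_b = π(22)²/4 = 380.13 mm². φR_n = 0.75 × 469 × 380.13 × 6 × 1 = 802.3 kN.
Bearing (6 mm plate, F_u = 400 MPa): end bolts L_c = 47 − 24/2 = 35, R_n = min(1.2×35×6×400, 2.4×22×6×400) = 100.8 kN/bolt; interior L_c = 67 − 24 = 43, R_n = 123.84 kN/bolt. φR_n = 0.75 × (3×100.8 + 3×123.84) = 505.4 kN.
Block shear: shear path 2×[47+1×67] = 2×114 mm, A_gv = 1368, A_nv = 2×(114 − 1.5×26)×6 = 900 mm²; tension across gage: (112 − 2×26)×6 = 360 mm². R_n = min(0.6×400×900, 0.6×250×1368) + 1.0×400×360 = min(216, 205.2) + 144 = 349.2 kN. φR_n = 0.75 × 349.2 = 261.9 kN.
Governing: min(802.3, 505.4, 261.9) = 261.9 kN → block shear.

261.9 kN (block shear governs)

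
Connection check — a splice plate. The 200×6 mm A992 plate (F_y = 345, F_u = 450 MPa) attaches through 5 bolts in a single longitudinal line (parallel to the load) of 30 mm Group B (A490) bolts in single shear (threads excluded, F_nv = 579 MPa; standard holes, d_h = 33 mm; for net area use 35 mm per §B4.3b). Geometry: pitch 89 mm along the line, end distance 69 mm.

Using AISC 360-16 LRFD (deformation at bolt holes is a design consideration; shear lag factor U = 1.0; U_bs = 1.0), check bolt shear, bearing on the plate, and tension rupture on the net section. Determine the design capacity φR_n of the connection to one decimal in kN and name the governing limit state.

Bolt shear: A_b = π(30)²/4 = 706.86 mm². φR_n = 0.75 × 579 × 706.86 × 5 × 1 = 1534.8 kN.
Bearing (6 mm plate, F_u = 450 MPa): end bolts L_c = 69 − 33/2 = 52.5, R_n = min(1.2×52.5×6×450, 2.4×30×6×450) = 170.1 kN/bolt; interior L_c = 89 − 33 = 56, R_n = 181.44 kN/bolt. φR_n = 0.75 × (1×170.1 + 4×181.44) = 671.9 kN.
Tension rupture (net): A_n = (200 − 1×35)×6 = 990 mm² (U = 1.0, A_e = A_n). φR_n = 0.75 × 450 × 990 = 334.1 kN.
Governing: min(1534.8, 671.9, 334.1) = 334.1 kN → net-section rupture.

334.1 kN (net-section rupture governs)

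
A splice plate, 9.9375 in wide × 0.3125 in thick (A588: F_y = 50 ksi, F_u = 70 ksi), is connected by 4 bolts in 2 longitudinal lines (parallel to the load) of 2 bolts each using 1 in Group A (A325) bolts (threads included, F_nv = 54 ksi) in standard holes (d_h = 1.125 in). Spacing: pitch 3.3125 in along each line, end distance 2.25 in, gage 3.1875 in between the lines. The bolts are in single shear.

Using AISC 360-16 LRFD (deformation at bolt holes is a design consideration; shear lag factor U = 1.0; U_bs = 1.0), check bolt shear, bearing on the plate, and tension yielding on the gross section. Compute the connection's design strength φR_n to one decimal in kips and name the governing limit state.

Bolt shear: A_b = π(1)²/4 = 0.7854 in². φR_n = 0.75 × 54 × 0.7854 × 4 × 1 = 127.2 kips.
Bearing (0.3125 in plate, F_u = 70 ksi): end bolts L_c = 2.25 − 1.125/2 = 1.6875, R_n = min(1.2×1.6875×0.3125×70, 2.4×1×0.3125×70) = 44.297 kips/bolt; interior L_c = 3.3125 − 1.125 = 2.1875, R_n = 52.5 kips/bolt. φR_n = 0.75 × (2×44.297 + 2×52.5) = 145.2 kips.
Tension yield (gross): A_g = 9.9375×0.3125 = 3.1055 in². φR_n = 0.90 × 50 × 3.1055 = 139.7 kips.
Governing: min(127.2, 145.2, 139.7) = 127.2 kips → bolt shear.

127.2 kips (bolt shear governs)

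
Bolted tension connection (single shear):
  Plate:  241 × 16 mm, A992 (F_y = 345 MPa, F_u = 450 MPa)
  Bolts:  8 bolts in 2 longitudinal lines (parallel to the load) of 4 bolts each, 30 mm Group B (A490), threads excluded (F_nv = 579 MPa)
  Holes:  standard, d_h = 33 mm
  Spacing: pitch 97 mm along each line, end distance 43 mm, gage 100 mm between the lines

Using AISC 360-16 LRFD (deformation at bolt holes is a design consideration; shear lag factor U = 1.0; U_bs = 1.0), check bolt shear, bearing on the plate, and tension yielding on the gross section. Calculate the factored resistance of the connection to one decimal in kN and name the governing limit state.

Bolt shear: A_b = π(30)²/4 = 706.86 mm². φR_n = 0.75 × 579 × 706.86 × 8 × 1 = 2455.6 kN.
Bearing (16 mm plate, F_u = 450 MPa): end bolts L_c = 43 − 33/2 = 26.5, R_n = min(1.2×26.5×16×450, 2.4×30×16×450) = 228.96 kN/bolt; interior L_c = 97 − 33 = 64, R_n = 518.4 kN/bolt. φR_n = 0.75 × (2×228.96 + 6×518.4) = 2676.2 kN.
Tension yield (gross): A_g = 241×16 = 3856 mm². φR_n = 0.90 × 345 × 3856 = 1197.3 kN.
Governing: min(2455.6, 2676.2, 1197.3) = 1197.3 kN → gross-section yield.

1197.3 kN (gross-section yield governs)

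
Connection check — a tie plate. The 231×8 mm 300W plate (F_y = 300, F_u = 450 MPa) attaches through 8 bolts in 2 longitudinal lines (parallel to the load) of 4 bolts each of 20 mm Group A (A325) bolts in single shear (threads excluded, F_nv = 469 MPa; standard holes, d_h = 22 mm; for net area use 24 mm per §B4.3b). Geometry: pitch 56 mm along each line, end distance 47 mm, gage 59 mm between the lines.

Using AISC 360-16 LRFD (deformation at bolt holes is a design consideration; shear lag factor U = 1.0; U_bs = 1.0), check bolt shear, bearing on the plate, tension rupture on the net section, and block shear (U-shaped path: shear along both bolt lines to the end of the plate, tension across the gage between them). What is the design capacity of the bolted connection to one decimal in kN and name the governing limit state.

494.1 kN (net-section rupture governs)

Bolt shear: A_b = π(20)²/4 = 314.16 mm². φR_n = 0.75 × 469 × 314.16 × 8 × 1 = 884.0 kN.
Bearing (8 mm plate, F_u = 450 MPa): end bolts L_c = 47 − 22/2 = 36, R_n = min(1.2×36×8×450, 2.4×20×8×450) = 155.52 kN/bolt; interior L_c = 56 − 22 = 34, R_n = 146.88 kN/bolt. φR_n = 0.75 × (2×155.52 + 6×146.88) = 894.2 kN.
Tension rupture (net): A_n = (231 − 2×24)×8 = 1464 mm² (U = 1.0, A_e = A_n). φR_n = 0.75 × 450 × 1464 = 494.1 kN.
Block shear: shear path 2×[47+3×56] = 2×215 mm, A_gv = 3440, A_nv = 2×(215 − 3.5×24)×8 = 2096 mm²; tension across gage: (59 − 1×24)×8 = 280 mm². R_n = min(0.6×450×2096, 0.6×300×3440) + 1.0×450×280 = min(565.92, 619.2) + 126 = 691.92 kN. φR_n = 0.75 × 691.92 = 518.9 kN.
Governing: min(884.0, 894.2, 494.1, 518.9) = 494.1 kN → net-section rupture.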